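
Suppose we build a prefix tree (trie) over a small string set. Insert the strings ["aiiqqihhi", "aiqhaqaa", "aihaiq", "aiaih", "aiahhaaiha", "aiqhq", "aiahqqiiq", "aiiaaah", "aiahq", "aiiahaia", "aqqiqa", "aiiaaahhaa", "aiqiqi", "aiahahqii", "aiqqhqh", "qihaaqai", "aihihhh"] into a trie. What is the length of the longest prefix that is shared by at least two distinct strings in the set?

7

Equivalently: take the maximum, over all pairs, of their longest common prefix length.
"aiiaaah" and "aiiaaahhaa" agree on "aiiaaah" (7 characters) before diverging; nothing deeper is shared.
Longest shared-prefix length: 7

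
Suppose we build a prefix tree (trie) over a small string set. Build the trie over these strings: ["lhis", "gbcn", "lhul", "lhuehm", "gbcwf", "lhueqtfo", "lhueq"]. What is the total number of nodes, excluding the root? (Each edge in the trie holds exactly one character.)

Trie structure (* marks end of a word):
(root)
├─ g
│  └─ b
│     └─ c
│        ├─ n *
│        └─ w
│           └─ f *
└─ l
   └─ h
      ├─ i
      │  └─ s *
      └─ u
         ├─ e
         │  ├─ h
         │  │  └─ m *
         │  └─ q *
         │     └─ t
         │        └─ f
         │           └─ o *
         └─ l *
Counting every labelled node above: 19.

19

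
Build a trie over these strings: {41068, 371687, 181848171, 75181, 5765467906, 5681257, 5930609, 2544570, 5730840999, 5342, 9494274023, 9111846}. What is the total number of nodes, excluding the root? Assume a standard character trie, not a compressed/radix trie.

81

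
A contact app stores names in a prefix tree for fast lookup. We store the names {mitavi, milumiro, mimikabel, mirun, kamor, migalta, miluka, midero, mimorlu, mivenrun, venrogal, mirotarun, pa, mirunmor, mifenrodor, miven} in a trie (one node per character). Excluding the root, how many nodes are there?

Trace insertions, counting only characters that open a new branch:
  "mitavi" → 6 new (m, i, t, a, v, i)
  "milumiro" → prefix "mi" already present; 6 new (l, u, m, i, r, o)
  "mimikabel" → prefix "mi" already present; 7 new (m, i, k, a, b, e, l)
  "mirun" → prefix "mi" already present; 3 new (r, u, n)
  "kamor" → 5 new (k, a, m, o, r)
  "migalta" → prefix "mi" already present; 5 new (g, a, l, t, a)
  "miluka" → prefix "milu" already present; 2 new (k, a)
  "midero" → prefix "mi" already present; 4 new (d, e, r, o)
  "mimorlu" → prefix "mim" already present; 4 new (o, r, l, u)
  "mivenrun" → prefix "mi" already present; 6 new (v, e, n, r, u, n)
  "venrogal" → 8 new (v, e, n, r, o, g, a, l)
  "mirotarun" → prefix "mir" already present; 6 new (o, t, a, r, u, n)
  "pa" → 2 new (p, a)
  "mirunmor" → prefix "mirun" already present; 3 new (m, o, r)
  "mifenrodor" → prefix "mi" already present; 8 new (f, e, n, r, o, d, o, r)
  "miven" → prefix "miven" already present; 0 new (none)
Total nodes = 6 + 6 + 7 + 3 + 5 + 5 + 2 + 4 + 4 + 6 + 8 + 6 + 2 + 3 + 8 + 0 = 75

75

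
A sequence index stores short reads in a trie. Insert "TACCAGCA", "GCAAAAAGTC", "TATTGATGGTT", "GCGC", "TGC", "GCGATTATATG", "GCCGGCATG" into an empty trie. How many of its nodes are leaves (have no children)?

A leaf is a node with no children — equivalently, the end of a word that is not a proper prefix of any other stored word.
Those words: "GCAAAAAGTC", "GCCGGCATG", "GCGATTATATG", "GCGC", "TACCAGCA", "TATTGATGGTT", "TGC"
Leaf count: 7

7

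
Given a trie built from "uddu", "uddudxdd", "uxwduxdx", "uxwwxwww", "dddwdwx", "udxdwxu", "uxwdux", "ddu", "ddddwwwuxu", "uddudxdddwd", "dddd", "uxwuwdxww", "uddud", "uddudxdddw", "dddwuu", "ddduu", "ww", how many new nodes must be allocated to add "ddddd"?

1

The longest prefix of "ddddd" already in the trie is "dddd" (length 4).
Each of the 1 remaining characters creates one node.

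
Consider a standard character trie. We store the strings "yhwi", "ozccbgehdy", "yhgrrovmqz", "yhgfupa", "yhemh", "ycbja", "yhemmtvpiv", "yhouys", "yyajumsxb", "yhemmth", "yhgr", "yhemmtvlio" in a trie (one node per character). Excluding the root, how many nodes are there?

55

Insert word by word; a character creates a node only if that edge doesn't already exist:
  "yhwi" → 4 new (y, h, w, i)
  "ozccbgehdy" → 10 new (o, z, c, c, b, g, e, h, d, y)
  "yhgrrovmqz" → prefix "yh" already present; 8 new (g, r, r, o, v, m, q, z)
  "yhgfupa" → prefix "yhg" already present; 4 new (f, u, p, a)
  "yhemh" → prefix "yh" already present; 3 new (e, m, h)
  "ycbja" → prefix "y" already present; 4 new (c, b, j, a)
  "yhemmtvpiv" → prefix "yhem" already present; 6 new (m, t, v, p, i, v)
  "yhouys" → prefix "yh" already present; 4 new (o, u, y, s)
  "yyajumsxb" → prefix "y" already present; 8 new (y, a, j, u, m, s, x, b)
  "yhemmth" → prefix "yhemmt" already present; 1 new (h)
  "yhgr" → prefix "yhgr" already present; 0 new (none)
  "yhemmtvlio" → prefix "yhemmtv" already present; 3 new (l, i, o)
Total nodes = 4 + 10 + 8 + 4 + 3 + 4 + 6 + 4 + 8 + 1 + 0 + 3 = 55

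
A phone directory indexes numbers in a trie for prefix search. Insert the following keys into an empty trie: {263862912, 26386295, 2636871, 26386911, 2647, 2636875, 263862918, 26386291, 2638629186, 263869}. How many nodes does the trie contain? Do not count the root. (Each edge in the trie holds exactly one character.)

22

Count nodes per top-level branch (shared prefixes stored once):
  '2'-branch (2636871, 2636875, 26386291, 263862912, 263862918, 2638629186, 26386295, 263869, 26386911, 2647): 22 nodes
Sum: 22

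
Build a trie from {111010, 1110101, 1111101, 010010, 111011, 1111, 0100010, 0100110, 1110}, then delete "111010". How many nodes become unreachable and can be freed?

After clearing the end-marker at "111010", prune upward until reaching a node still needed by another word.
Every node on "111010" is still needed (e.g. by "1110101"), so nothing is freed.
Nodes removed: 0

0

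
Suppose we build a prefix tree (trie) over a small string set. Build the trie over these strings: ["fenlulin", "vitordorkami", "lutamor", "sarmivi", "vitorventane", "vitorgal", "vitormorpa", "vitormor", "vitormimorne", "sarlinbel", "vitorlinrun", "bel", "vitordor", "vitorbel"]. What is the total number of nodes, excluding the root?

73

Insert word by word; a character creates a node only if that edge doesn't already exist:
  "fenlulin" → 8 new (f, e, n, l, u, l, i, n)
  "vitordorkami" → 12 new (v, i, t, o, r, d, o, r, k, a, m, i)
  "lutamor" → 7 new (l, u, t, a, m, o, r)
  "sarmivi" → 7 new (s, a, r, m, i, v, i)
  "vitorventane" → prefix "vitor" already present; 7 new (v, e, n, t, a, n, e)
  "vitorgal" → prefix "vitor" already present; 3 new (g, a, l)
  "vitormorpa" → prefix "vitor" already present; 5 new (m, o, r, p, a)
  "vitormor" → prefix "vitormor" already present; 0 new (none)
  "vitormimorne" → prefix "vitorm" already present; 6 new (i, m, o, r, n, e)
  "sarlinbel" → prefix "sar" already present; 6 new (l, i, n, b, e, l)
  "vitorlinrun" → prefix "vitor" already present; 6 new (l, i, n, r, u, n)
  "bel" → 3 new (b, e, l)
  "vitordor" → prefix "vitordor" already present; 0 new (none)
  "vitorbel" → prefix "vitor" already present; 3 new (b, e, l)
Total nodes = 8 + 12 + 7 + 7 + 7 + 3 + 5 + 0 + 6 + 6 + 6 + 3 + 0 + 3 = 73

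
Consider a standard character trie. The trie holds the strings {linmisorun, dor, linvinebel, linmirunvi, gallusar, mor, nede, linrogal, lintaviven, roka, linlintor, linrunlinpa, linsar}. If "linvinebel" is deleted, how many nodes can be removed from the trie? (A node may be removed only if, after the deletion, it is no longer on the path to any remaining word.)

7

After clearing the end-marker at "linvinebel", prune upward until reaching a node still needed by another word.
The suffix "vinebel" (7 nodes) is used only by "linvinebel"; the node for "lin" still has the child "m", so pruning stops there.
Nodes removed: 7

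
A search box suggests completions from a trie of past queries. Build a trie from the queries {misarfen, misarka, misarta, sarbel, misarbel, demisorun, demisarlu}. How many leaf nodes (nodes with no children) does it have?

7

Leaves are exactly the stored words that no other stored word extends.
Those words: "demisarlu", "demisorun", "misarbel", "misarfen", "misarka", "misarta", "sarbel"
Leaf count: 7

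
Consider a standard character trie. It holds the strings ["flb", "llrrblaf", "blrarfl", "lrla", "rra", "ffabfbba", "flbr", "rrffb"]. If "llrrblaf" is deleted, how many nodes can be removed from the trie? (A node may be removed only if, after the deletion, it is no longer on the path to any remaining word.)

After clearing the end-marker at "llrrblaf", prune upward until reaching a node still needed by another word.
The suffix "lrrblaf" (7 nodes) is used only by "llrrblaf"; the node for "l" still has the child "r", so pruning stops there.
Nodes removed: 7

7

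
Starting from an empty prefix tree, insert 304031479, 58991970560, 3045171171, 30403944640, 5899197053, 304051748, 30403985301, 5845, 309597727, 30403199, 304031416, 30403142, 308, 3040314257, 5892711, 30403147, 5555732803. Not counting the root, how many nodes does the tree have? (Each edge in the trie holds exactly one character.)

Insert word by word; a character creates a node only if that edge doesn't already exist:
  "304031479" → 9 new (3, 0, 4, 0, 3, 1, 4, 7, 9)
  "58991970560" → 11 new (5, 8, 9, 9, 1, 9, 7, 0, 5, 6, 0)
  "3045171171" → prefix "304" already present; 7 new (5, 1, 7, 1, 1, 7, 1)
  "30403944640" → prefix "30403" already present; 6 new (9, 4, 4, 6, 4, 0)
  "5899197053" → prefix "589919705" already present; 1 new (3)
  "304051748" → prefix "3040" already present; 5 new (5, 1, 7, 4, 8)
  "30403985301" → prefix "304039" already present; 5 new (8, 5, 3, 0, 1)
  "5845" → prefix "58" already present; 2 new (4, 5)
  "309597727" → prefix "30" already present; 7 new (9, 5, 9, 7, 7, 2, 7)
  "30403199" → prefix "304031" already present; 2 new (9, 9)
  "304031416" → prefix "3040314" already present; 2 new (1, 6)
  "30403142" → prefix "3040314" already present; 1 new (2)
  "308" → prefix "30" already present; 1 new (8)
  "3040314257" → prefix "30403142" already present; 2 new (5, 7)
  "5892711" → prefix "589" already present; 4 new (2, 7, 1, 1)
  "30403147" → prefix "30403147" already present; 0 new (none)
  "5555732803" → prefix "5" already present; 9 new (5, 5, 5, 7, 3, 2, 8, 0, 3)
Total nodes = 9 + 11 + 7 + 6 + 1 + 5 + 5 + 2 + 7 + 2 + 2 + 1 + 1 + 2 + 4 + 0 + 9 = 74

74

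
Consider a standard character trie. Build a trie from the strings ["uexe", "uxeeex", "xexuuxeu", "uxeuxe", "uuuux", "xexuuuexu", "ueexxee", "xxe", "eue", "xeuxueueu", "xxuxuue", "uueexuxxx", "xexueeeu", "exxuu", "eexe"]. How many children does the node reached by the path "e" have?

Follow the path "e" to its node, then look at its outgoing edges.
Distinct next characters after "e": e, u, x.
That node has 3 child edges.

3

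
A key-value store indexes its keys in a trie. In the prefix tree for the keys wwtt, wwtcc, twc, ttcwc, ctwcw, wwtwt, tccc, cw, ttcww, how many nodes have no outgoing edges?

9

Leaves are exactly the stored words that no other stored word extends.
Those words: "ctwcw", "cw", "tccc", "ttcwc", "ttcww", "twc", "wwtcc", "wwtt", "wwtwt"
Leaf count: 9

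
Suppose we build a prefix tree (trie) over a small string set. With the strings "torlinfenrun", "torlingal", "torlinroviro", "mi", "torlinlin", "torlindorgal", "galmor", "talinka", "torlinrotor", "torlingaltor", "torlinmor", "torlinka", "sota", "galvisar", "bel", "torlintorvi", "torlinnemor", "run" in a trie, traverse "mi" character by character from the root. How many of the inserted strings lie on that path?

Traverse "mi" character by character; count nodes along the way that are marked as word ends.
Prefixes of the query that are stored words: "mi"
Count: 1

1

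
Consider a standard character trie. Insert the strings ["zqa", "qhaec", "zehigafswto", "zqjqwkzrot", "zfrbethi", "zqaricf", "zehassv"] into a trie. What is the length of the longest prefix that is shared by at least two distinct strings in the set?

Equivalently: take the maximum, over all pairs, of their longest common prefix length.
"zehassv" and "zehigafswto" agree on "zeh" (3 characters) before diverging; nothing deeper is shared.
Longest shared-prefix length: 3

3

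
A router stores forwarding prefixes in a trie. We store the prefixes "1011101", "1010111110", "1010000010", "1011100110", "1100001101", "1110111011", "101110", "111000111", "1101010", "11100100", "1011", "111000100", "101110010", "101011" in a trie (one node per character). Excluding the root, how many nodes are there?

56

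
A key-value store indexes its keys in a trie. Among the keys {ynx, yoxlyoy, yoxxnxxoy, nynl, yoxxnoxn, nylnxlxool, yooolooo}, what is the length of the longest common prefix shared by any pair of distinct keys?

The deepest shared node is where two words last agree before diverging.
e.g. "yoxxnoxn" and "yoxxnxxoy" share the prefix "yoxxn" of length 5; no pair shares a longer one.
Longest shared-prefix length: 5

5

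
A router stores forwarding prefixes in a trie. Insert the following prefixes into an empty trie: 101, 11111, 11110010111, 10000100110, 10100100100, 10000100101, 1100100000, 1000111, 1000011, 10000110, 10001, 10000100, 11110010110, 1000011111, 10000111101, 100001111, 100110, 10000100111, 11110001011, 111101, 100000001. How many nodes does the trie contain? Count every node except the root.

66

For each word, the new-node count is its length minus the longest prefix already in the trie:
  "101" → 3 new (1, 0, 1)
  "11111" → prefix "1" already present; 4 new (1, 1, 1, 1)
  "11110010111" → prefix "1111" already present; 7 new (0, 0, 1, 0, 1, 1, 1)
  "10000100110" → prefix "10" already present; 9 new (0, 0, 0, 1, 0, 0, 1, 1, 0)
  "10100100100" → prefix "101" already present; 8 new (0, 0, 1, 0, 0, 1, 0, 0)
  "10000100101" → prefix "100001001" already present; 2 new (0, 1)
  "1100100000" → prefix "11" already present; 8 new (0, 0, 1, 0, 0, 0, 0, 0)
  "1000111" → prefix "1000" already present; 3 new (1, 1, 1)
  "1000011" → prefix "100001" already present; 1 new (1)
  "10000110" → prefix "1000011" already present; 1 new (0)
  "10001" → prefix "10001" already present; 0 new (none)
  "10000100" → prefix "10000100" already present; 0 new (none)
  "11110010110" → prefix "1111001011" already present; 1 new (0)
  "1000011111" → prefix "1000011" already present; 3 new (1, 1, 1)
  "10000111101" → prefix "100001111" already present; 2 new (0, 1)
  "100001111" → prefix "100001111" already present; 0 new (none)
  "100110" → prefix "100" already present; 3 new (1, 1, 0)
  "10000100111" → prefix "1000010011" already present; 1 new (1)
  "11110001011" → prefix "111100" already present; 5 new (0, 1, 0, 1, 1)
  "111101" → prefix "11110" already present; 1 new (1)
  "100000001" → prefix "10000" already present; 4 new (0, 0, 0, 1)
Total nodes = 3 + 4 + 7 + 9 + 8 + 2 + 8 + 3 + 1 + 1 + 0 + 0 + 1 + 3 + 2 + 0 + 3 + 1 + 5 + 1 + 4 = 66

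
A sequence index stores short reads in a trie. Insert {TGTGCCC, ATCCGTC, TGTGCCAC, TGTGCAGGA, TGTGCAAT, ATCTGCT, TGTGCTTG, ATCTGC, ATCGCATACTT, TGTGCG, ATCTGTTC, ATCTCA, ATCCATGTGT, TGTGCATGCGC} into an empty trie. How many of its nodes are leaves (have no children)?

Leaves are exactly the stored words that no other stored word extends.
Those words: "ATCCATGTGT", "ATCCGTC", "ATCGCATACTT", "ATCTCA", "ATCTGCT", "ATCTGTTC", "TGTGCAAT", "TGTGCAGGA", "TGTGCATGCGC", "TGTGCCAC", "TGTGCCC", "TGTGCG", "TGTGCTTG"
Leaf count: 13

13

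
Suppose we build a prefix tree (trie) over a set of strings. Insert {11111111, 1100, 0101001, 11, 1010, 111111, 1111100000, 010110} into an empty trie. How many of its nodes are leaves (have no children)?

A leaf is a node with no children — equivalently, the end of a word that is not a proper prefix of any other stored word.
Those words: "0101001", "010110", "1010", "1100", "1111100000", "11111111"
Leaf count: 6

6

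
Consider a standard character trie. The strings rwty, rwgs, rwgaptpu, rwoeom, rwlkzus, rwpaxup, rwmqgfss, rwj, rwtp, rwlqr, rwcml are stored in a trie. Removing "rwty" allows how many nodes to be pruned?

Walk "rwty" from the leaf back toward the root, removing each node that no remaining word uses.
The suffix "y" (1 node) is used only by "rwty"; the node for "rwt" still has the child "p", so pruning stops there.
Nodes removed: 1

1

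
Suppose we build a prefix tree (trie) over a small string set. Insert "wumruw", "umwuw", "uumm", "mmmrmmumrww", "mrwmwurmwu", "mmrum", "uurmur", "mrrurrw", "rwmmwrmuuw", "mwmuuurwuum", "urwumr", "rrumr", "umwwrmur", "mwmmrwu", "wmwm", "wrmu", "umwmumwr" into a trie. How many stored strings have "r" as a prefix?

Traverse to the node for "r", then collect every word in that subtree.
Words under "r": rrumr, rwmmwrmuuw
Count: 2

2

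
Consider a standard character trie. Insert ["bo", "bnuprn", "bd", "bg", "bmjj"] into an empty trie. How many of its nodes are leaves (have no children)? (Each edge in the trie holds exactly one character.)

5

A leaf is a node with no children — equivalently, the end of a word that is not a proper prefix of any other stored word.
Those words: "bd", "bg", "bmjj", "bnuprn", "bo"
Leaf count: 5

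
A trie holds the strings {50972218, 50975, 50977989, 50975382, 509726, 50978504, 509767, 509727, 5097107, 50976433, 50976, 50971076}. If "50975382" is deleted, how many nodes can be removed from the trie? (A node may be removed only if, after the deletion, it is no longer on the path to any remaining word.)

3

Walk "50975382" from the leaf back toward the root, removing each node that no remaining word uses.
The suffix "382" (3 nodes) is used only by "50975382"; "50975" is itself a stored word, so pruning stops there.
Nodes removed: 3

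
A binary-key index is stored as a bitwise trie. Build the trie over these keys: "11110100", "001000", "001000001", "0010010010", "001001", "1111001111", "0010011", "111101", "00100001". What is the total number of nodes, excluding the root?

29

Trie structure (* marks end of a word):
(root)
├─ 0
│  └─ 0
│     └─ 1
│        └─ 0
│           └─ 0
│              ├─ 0 *
│              │  └─ 0
│              │     ├─ 0
│              │     │  └─ 1 *
│              │     └─ 1 *
│              └─ 1 *
│                 ├─ 0
│                 │  └─ 0
│                 │     └─ 1
│                 │        └─ 0 *
│                 └─ 1 *
└─ 1
   └─ 1
      └─ 1
         └─ 1
            └─ 0
               ├─ 0
               │  └─ 1
               │     └─ 1
               │        └─ 1
               │           └─ 1 *
               └─ 1 *
                  └─ 0
                     └─ 0 *
Counting every labelled node above: 29.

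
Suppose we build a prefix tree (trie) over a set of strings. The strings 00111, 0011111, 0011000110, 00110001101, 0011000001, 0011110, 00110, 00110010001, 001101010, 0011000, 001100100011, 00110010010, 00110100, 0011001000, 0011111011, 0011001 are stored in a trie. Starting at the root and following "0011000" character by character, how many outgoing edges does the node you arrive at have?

2

Follow the path "0011000" to its node, then look at its outgoing edges.
Characters that immediately follow "0011000" among the stored strings: {0, 1}.
That node has 2 child edges.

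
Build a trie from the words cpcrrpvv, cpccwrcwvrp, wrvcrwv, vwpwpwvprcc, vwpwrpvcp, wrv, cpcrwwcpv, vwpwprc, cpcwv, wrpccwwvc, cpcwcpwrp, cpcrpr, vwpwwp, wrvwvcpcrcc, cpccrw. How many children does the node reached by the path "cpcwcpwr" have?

1

The children of the "cpcwcpwr" node are the distinct next characters among strings starting with "cpcwcpwr".
Distinct next characters after "cpcwcpwr": p.
That node has 1 child edge.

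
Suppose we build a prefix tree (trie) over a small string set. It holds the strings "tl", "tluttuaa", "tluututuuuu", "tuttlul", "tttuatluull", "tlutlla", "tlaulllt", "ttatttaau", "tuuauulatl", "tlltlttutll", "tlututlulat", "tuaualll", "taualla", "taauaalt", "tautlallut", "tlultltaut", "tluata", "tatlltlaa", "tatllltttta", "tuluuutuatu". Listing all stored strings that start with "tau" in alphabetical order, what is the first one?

Words with prefix "tau", in lexicographic order: "taualla", "tautlallut"
The 1st is taualla.

taualla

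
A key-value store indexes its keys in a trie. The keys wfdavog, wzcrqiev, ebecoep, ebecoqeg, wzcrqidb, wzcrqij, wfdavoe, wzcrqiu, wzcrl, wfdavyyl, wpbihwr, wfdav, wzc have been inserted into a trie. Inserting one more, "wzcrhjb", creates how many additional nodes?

The longest prefix of "wzcrhjb" already in the trie is "wzcr" (length 4).
New nodes needed: |"wzcrhjb"| − 4 = 7 − 4 = 3.

3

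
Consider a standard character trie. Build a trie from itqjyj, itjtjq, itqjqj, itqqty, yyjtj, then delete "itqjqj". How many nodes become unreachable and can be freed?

2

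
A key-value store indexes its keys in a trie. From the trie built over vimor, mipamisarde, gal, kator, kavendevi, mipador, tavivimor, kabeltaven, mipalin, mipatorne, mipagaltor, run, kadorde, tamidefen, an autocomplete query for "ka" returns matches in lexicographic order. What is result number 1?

kabeltaven

Filter for "ka…" and sort: "kabeltaven", "kadorde", "kator", "kavendevi"
Position 1: kabeltaven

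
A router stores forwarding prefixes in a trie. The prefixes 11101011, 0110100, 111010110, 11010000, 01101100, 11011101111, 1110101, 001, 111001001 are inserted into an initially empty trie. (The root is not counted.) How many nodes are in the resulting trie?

39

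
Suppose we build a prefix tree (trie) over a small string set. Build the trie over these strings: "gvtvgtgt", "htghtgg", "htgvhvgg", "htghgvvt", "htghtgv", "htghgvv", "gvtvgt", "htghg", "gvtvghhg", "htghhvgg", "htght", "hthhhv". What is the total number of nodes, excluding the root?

Trace insertions, counting only characters that open a new branch:
  "gvtvgtgt" → 8 new (g, v, t, v, g, t, g, t)
  "htghtgg" → 7 new (h, t, g, h, t, g, g)
  "htgvhvgg" → prefix "htg" already present; 5 new (v, h, v, g, g)
  "htghgvvt" → prefix "htgh" already present; 4 new (g, v, v, t)
  "htghtgv" → prefix "htghtg" already present; 1 new (v)
  "htghgvv" → prefix "htghgvv" already present; 0 new (none)
  "gvtvgt" → prefix "gvtvgt" already present; 0 new (none)
  "htghg" → prefix "htghg" already present; 0 new (none)
  "gvtvghhg" → prefix "gvtvg" already present; 3 new (h, h, g)
  "htghhvgg" → prefix "htgh" already present; 4 new (h, v, g, g)
  "htght" → prefix "htght" already present; 0 new (none)
  "hthhhv" → prefix "ht" already present; 4 new (h, h, h, v)
Total nodes = 8 + 7 + 5 + 4 + 1 + 0 + 0 + 0 + 3 + 4 + 0 + 4 = 36

36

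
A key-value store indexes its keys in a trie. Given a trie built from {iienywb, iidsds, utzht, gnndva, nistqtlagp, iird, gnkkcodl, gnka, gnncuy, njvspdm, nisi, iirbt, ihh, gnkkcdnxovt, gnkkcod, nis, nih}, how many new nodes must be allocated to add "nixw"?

"ni" is already a path in the trie; the remaining "xw" must be added.
So 4 − 2 = 2 new nodes.

2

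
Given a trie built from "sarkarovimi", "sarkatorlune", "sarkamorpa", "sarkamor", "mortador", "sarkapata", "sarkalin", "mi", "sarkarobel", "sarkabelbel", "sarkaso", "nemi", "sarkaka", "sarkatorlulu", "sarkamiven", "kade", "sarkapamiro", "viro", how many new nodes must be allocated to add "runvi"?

No existing word starts with "r", so every character of "runvi" needs a new node.
5 − 0 = 5 new nodes.

5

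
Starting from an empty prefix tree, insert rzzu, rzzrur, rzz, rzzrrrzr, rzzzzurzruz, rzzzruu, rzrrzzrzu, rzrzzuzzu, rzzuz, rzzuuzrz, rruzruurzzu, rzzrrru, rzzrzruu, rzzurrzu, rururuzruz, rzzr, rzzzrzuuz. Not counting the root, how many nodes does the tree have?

Count nodes per top-level branch (shared prefixes stored once):
  'r'-branch (rruzruurzzu, rururuzruz, rzrrzzrzu, rzrzzuzzu, rzz, rzzr, rzzrrru, rzzrrrzr, rzzrur, rzzrzruu, rzzu, rzzurrzu, rzzuuzrz, rzzuz, rzzzruu, rzzzrzuuz, rzzzzurzruz): 72 nodes
Sum: 72

72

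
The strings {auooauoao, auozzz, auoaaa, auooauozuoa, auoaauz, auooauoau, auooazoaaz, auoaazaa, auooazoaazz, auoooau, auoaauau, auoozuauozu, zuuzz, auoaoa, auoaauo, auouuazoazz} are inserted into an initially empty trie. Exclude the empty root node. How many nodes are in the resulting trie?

59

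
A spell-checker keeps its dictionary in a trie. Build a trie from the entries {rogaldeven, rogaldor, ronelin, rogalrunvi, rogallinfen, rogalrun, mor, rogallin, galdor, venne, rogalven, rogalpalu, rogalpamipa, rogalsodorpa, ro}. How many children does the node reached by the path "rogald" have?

Walk "rogald" from the root, arriving at one node.
Characters that immediately follow "rogald" among the stored strings: {e, o}.
That node has 2 child edges.

2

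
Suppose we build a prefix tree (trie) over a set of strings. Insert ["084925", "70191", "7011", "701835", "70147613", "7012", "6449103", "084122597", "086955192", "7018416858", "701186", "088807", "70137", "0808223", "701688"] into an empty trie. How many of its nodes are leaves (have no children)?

14

Leaves are exactly the stored words that no other stored word extends.
Those words: "0808223", "084122597", "084925", "086955192", "088807", "6449103", "701186", "7012", "70137", "70147613", "701688", "701835", "7018416858", "70191"
Leaf count: 14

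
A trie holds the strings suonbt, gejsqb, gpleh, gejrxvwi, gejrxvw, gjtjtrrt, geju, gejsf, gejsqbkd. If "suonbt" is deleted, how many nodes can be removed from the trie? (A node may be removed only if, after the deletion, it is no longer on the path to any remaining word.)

6

After clearing the end-marker at "suonbt", prune upward until reaching a node still needed by another word.
No other word shares any prefix with "suonbt", so all 6 of its nodes go.
Nodes removed: 6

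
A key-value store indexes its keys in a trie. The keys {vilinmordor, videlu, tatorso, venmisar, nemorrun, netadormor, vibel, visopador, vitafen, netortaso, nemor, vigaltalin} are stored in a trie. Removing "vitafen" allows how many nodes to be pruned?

A node on "vitafen"'s path can go only if nothing else ends at it or branches off below it.
The suffix "tafen" (5 nodes) is used only by "vitafen"; the node for "vi" still has the child "l", so pruning stops there.
Nodes removed: 5

5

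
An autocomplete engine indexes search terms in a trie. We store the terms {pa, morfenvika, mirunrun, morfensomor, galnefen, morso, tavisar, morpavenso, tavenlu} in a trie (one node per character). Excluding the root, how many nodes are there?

For each word, the new-node count is its length minus the longest prefix already in the trie:
  "pa" → 2 new (p, a)
  "morfenvika" → 10 new (m, o, r, f, e, n, v, i, k, a)
  "mirunrun" → prefix "m" already present; 7 new (i, r, u, n, r, u, n)
  "morfensomor" → prefix "morfen" already present; 5 new (s, o, m, o, r)
  "galnefen" → 8 new (g, a, l, n, e, f, e, n)
  "morso" → prefix "mor" already present; 2 new (s, o)
  "tavisar" → 7 new (t, a, v, i, s, a, r)
  "morpavenso" → prefix "mor" already present; 7 new (p, a, v, e, n, s, o)
  "tavenlu" → prefix "tav" already present; 4 new (e, n, l, u)
Total nodes = 2 + 10 + 7 + 5 + 8 + 2 + 7 + 7 + 4 = 52

52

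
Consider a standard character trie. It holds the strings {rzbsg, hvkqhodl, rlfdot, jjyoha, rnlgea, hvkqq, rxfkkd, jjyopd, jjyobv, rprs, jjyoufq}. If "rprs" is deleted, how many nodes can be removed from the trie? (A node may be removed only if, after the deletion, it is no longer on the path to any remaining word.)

3

Walk "rprs" from the leaf back toward the root, removing each node that no remaining word uses.
The suffix "prs" (3 nodes) is used only by "rprs"; the node for "r" still has the child "z", so pruning stops there.
Nodes removed: 3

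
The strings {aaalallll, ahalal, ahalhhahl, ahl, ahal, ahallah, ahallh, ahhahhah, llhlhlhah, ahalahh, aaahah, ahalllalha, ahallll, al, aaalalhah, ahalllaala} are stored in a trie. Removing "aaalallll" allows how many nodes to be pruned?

3

A node on "aaalallll"'s path can go only if nothing else ends at it or branches off below it.
The suffix "lll" (3 nodes) is used only by "aaalallll"; the node for "aaalal" still has the child "h", so pruning stops there.
Nodes removed: 3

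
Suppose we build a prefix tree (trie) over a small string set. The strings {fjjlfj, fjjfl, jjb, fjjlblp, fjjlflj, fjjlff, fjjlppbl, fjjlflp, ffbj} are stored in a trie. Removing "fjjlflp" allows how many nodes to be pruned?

Walk "fjjlflp" from the leaf back toward the root, removing each node that no remaining word uses.
The suffix "p" (1 node) is used only by "fjjlflp"; the node for "fjjlfl" still has the child "j", so pruning stops there.
Nodes removed: 1

1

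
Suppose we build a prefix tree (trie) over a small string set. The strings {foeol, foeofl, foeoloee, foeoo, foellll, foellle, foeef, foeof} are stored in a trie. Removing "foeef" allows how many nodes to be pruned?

2

Walk "foeef" from the leaf back toward the root, removing each node that no remaining word uses.
The suffix "ef" (2 nodes) is used only by "foeef"; the node for "foe" still has the child "o", so pruning stops there.
Nodes removed: 2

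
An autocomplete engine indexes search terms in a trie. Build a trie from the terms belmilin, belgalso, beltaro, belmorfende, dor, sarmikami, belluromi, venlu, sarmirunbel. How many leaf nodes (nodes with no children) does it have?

9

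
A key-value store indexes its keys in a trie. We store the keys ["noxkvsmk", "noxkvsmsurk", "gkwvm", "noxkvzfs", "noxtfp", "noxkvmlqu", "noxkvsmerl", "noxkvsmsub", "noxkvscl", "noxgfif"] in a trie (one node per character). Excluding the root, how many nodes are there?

Trie structure (* marks end of a word):
(root)
├─ g
│  └─ k
│     └─ w
│        └─ v
│           └─ m *
└─ n
   └─ o
      └─ x
         ├─ g
         │  └─ f
         │     └─ i
         │        └─ f *
         ├─ k
         │  └─ v
         │     ├─ m
         │     │  └─ l
         │     │     └─ q
         │     │        └─ u *
         │     ├─ s
         │     │  ├─ c
         │     │  │  └─ l *
         │     │  └─ m
         │     │     ├─ e
         │     │     │  └─ r
         │     │     │     └─ l *
         │     │     ├─ k *
         │     │     └─ s
         │     │        └─ u
         │     │           ├─ b *
         │     │           └─ r
         │     │              └─ k *
         │     └─ z
         │        └─ f
         │           └─ s *
         └─ t
            └─ f
               └─ p *
Counting every labelled node above: 37.

37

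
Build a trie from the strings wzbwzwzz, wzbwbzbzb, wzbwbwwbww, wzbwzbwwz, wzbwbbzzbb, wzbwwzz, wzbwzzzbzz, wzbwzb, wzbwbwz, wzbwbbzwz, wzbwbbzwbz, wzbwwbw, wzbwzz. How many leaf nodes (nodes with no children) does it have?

Leaves are exactly the stored words that no other stored word extends.
Those words: "wzbwbbzwbz", "wzbwbbzwz", "wzbwbbzzbb", "wzbwbwwbww", "wzbwbwz", "wzbwbzbzb", "wzbwwbw", "wzbwwzz", "wzbwzbwwz", "wzbwzwzz", "wzbwzzzbzz"
Leaf count: 11

11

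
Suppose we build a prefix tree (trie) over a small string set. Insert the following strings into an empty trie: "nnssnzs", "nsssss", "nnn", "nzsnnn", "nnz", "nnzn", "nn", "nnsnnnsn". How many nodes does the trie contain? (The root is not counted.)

25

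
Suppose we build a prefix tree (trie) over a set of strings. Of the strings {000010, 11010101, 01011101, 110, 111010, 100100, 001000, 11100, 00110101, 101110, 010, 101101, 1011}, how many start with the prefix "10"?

4

Filter for entries beginning with "10":
Words under "10": 100100, 1011, 101101, 101110
Count: 4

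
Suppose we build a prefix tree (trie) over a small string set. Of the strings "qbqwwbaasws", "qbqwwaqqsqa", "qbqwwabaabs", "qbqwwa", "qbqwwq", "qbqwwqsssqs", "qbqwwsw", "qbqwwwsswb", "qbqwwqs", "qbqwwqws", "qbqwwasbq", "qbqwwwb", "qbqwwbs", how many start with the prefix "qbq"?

Traverse to the node for "qbq", then collect every word in that subtree.
Matches: "qbqwwa", "qbqwwabaabs", "qbqwwaqqsqa", "qbqwwasbq", "qbqwwbaasws", "qbqwwbs", "qbqwwq", "qbqwwqs", "qbqwwqsssqs", "qbqwwqws", "qbqwwsw", "qbqwwwb", "qbqwwwsswb"
Count: 13

13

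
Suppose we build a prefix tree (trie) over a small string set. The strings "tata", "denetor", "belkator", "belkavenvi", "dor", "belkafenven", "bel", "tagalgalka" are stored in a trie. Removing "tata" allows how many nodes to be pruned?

2

Walk "tata" from the leaf back toward the root, removing each node that no remaining word uses.
The suffix "ta" (2 nodes) is used only by "tata"; the node for "ta" still has the child "g", so pruning stops there.
Nodes removed: 2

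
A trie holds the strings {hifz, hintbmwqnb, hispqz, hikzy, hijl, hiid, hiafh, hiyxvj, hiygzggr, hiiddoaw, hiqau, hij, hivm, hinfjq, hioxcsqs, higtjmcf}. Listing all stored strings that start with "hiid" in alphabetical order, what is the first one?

hiid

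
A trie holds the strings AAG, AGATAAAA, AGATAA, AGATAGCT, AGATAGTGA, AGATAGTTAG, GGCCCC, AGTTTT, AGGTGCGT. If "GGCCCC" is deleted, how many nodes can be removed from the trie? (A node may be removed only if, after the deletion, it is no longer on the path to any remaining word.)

6

A node on "GGCCCC"'s path can go only if nothing else ends at it or branches off below it.
No other word shares any prefix with "GGCCCC", so all 6 of its nodes go.
Nodes removed: 6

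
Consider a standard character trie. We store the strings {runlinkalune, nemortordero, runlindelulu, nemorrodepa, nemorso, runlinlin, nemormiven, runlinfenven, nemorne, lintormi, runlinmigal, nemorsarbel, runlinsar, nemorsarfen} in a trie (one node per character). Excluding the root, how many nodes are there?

78

For each word, the new-node count is its length minus the longest prefix already in the trie:
  "runlinkalune" → 12 new (r, u, n, l, i, n, k, a, l, u, n, e)
  "nemortordero" → 12 new (n, e, m, o, r, t, o, r, d, e, r, o)
  "runlindelulu" → prefix "runlin" already present; 6 new (d, e, l, u, l, u)
  "nemorrodepa" → prefix "nemor" already present; 6 new (r, o, d, e, p, a)
  "nemorso" → prefix "nemor" already present; 2 new (s, o)
  "runlinlin" → prefix "runlin" already present; 3 new (l, i, n)
  "nemormiven" → prefix "nemor" already present; 5 new (m, i, v, e, n)
  "runlinfenven" → prefix "runlin" already present; 6 new (f, e, n, v, e, n)
  "nemorne" → prefix "nemor" already present; 2 new (n, e)
  "lintormi" → 8 new (l, i, n, t, o, r, m, i)
  "runlinmigal" → prefix "runlin" already present; 5 new (m, i, g, a, l)
  "nemorsarbel" → prefix "nemors" already present; 5 new (a, r, b, e, l)
  "runlinsar" → prefix "runlin" already present; 3 new (s, a, r)
  "nemorsarfen" → prefix "nemorsar" already present; 3 new (f, e, n)
Total nodes = 12 + 12 + 6 + 6 + 2 + 3 + 5 + 6 + 2 + 8 + 5 + 5 + 3 + 3 = 78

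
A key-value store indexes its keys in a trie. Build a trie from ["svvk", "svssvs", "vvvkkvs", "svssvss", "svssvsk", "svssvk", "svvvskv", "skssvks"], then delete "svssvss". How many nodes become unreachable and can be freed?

1

A node on "svssvss"'s path can go only if nothing else ends at it or branches off below it.
The suffix "s" (1 node) is used only by "svssvss"; the node for "svssvs" still has the child "k", so pruning stops there.
Nodes removed: 1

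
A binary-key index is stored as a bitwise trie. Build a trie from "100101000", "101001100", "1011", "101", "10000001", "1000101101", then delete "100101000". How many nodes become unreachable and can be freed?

6

Walk "100101000" from the leaf back toward the root, removing each node that no remaining word uses.
The suffix "101000" (6 nodes) is used only by "100101000"; the node for "100" still has the child "0", so pruning stops there.
Nodes removed: 6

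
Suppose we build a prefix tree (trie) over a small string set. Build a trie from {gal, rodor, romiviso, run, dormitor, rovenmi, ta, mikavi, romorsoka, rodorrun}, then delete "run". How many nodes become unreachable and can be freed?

A node on "run"'s path can go only if nothing else ends at it or branches off below it.
The suffix "un" (2 nodes) is used only by "run"; the node for "r" still has the child "o", so pruning stops there.
Nodes removed: 2

2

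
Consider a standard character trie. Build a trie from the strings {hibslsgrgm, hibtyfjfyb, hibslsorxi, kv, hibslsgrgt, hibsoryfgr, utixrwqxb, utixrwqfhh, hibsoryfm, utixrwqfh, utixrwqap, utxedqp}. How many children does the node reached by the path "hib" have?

Follow the path "hib" to its node, then look at its outgoing edges.
Characters that immediately follow "hib" among the stored strings: {s, t}.
That node has 2 child edges.

2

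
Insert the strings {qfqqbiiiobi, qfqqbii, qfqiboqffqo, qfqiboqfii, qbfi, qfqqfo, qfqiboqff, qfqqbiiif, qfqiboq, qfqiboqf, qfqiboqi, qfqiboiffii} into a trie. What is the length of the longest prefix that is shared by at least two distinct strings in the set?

Equivalently: take the maximum, over all pairs, of their longest common prefix length.
"qfqiboqff" and "qfqiboqffqo" agree on "qfqiboqff" (9 characters) before diverging; nothing deeper is shared.
Longest shared-prefix length: 9

9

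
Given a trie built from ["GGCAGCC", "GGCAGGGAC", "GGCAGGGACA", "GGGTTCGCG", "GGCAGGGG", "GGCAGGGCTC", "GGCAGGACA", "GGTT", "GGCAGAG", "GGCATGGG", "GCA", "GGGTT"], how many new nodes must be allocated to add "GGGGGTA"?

"GGG" is already a path in the trie; the remaining "GGTA" must be added.
New nodes needed: |"GGGGGTA"| − 3 = 7 − 3 = 4.

4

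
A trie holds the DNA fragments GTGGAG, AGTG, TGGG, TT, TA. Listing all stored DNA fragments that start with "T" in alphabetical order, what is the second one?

Filter for "T…" and sort: "TA", "TGGG", "TT"
The 2nd is TGGG.

TGGG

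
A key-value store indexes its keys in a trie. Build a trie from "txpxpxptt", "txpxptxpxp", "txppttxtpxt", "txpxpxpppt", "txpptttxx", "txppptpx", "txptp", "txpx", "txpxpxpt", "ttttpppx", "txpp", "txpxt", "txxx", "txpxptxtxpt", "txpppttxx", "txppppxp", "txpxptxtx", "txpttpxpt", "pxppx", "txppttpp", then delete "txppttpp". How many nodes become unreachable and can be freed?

A node on "txppttpp"'s path can go only if nothing else ends at it or branches off below it.
The suffix "pp" (2 nodes) is used only by "txppttpp"; the node for "txpptt" still has the child "x", so pruning stops there.
Nodes removed: 2

2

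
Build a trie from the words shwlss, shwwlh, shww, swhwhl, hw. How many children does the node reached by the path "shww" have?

Walk "shww" from the root, arriving at one node.
Distinct next characters after "shww": l.
That node has 1 child edge.

1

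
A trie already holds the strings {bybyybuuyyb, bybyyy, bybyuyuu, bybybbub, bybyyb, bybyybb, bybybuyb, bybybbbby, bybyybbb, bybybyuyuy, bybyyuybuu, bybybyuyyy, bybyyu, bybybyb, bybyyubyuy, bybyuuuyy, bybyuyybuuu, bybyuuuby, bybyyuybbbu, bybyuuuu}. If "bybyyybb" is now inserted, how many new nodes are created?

The longest prefix of "bybyyybb" already in the trie is "bybyyy" (length 6).
Each of the 2 remaining characters creates one node.

2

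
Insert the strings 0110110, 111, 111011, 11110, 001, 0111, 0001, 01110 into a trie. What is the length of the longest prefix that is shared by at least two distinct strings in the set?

4

The deepest shared node is where two words last agree before diverging.
"0111" and "01110" agree on "0111" (4 characters) before diverging; nothing deeper is shared.
Longest shared-prefix length: 4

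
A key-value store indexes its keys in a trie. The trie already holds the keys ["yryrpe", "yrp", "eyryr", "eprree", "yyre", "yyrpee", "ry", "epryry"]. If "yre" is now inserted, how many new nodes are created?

Walking "yre" from the root, the first 2 characters ("yr") follow existing edges; "e" is the first miss.
So 3 − 2 = 1 new nodes.

1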